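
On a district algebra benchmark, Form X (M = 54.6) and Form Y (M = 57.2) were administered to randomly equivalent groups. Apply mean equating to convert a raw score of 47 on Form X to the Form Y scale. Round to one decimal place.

49.6

Mean equating: y = x + (M_Y − M_X) = 47 + (57.2 − 54.6) = 49.6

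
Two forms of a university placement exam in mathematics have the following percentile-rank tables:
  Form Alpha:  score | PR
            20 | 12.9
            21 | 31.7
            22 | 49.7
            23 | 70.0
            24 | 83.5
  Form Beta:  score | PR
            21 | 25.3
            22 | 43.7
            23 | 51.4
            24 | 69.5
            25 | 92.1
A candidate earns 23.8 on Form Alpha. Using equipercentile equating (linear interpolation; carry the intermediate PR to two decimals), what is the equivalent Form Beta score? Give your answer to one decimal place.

24.5

PR of 23.8 on Form Alpha: 70.0 + (23.8 − 23)/(24 − 23) × (83.5 − 70.0) = 80.80
On Form Beta, PR 80.80 falls between score 24 (PR 69.5) and 25 (PR 92.1).
Interpolate: 24 + (80.80 − 69.5)/(92.1 − 69.5) × (25 − 24) = 24.5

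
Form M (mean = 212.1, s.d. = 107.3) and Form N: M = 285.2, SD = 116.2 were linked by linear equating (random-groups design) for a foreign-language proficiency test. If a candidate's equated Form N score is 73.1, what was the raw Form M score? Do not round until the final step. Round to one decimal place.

Invert y = (SD_Y/SD_X)(x − M_X) + M_Y:
x = (SD_X/SD_Y)(y − M_Y) + M_X = (107.3/116.2)(73.1 − 285.2) + 212.1
x = 0.923408 × -212.100 + 212.1 = 16.2

16.2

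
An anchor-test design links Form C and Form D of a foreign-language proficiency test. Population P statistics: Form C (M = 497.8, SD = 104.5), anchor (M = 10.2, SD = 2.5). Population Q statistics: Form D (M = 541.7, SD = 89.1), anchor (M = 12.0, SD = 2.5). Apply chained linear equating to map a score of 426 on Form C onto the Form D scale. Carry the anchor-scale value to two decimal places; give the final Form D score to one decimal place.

Form C → anchor (Population P): v = (2.5/104.5)(426 − 497.8) + 10.2 = 8.48
anchor → Form D (Population Q): y = (89.1/2.5)(8.48 − 12.0) + 541.7 = 416.2

416.2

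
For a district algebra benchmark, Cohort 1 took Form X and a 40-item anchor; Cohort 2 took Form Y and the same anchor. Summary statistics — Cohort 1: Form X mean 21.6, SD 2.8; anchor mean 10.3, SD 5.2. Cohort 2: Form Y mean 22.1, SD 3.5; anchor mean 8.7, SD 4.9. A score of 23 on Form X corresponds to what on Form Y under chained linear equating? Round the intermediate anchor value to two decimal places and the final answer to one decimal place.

25.1

Form X → anchor (Cohort 1): v = (5.2/2.8)(23 − 21.6) + 10.3 = 12.90
anchor → Form Y (Cohort 2): y = (3.5/4.9)(12.90 − 8.7) + 22.1 = 25.1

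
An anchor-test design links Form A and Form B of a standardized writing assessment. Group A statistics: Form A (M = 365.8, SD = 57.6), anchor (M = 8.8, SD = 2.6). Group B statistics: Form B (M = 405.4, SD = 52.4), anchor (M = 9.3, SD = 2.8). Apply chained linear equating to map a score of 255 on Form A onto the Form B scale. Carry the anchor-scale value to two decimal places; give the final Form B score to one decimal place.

Form A → anchor (Group A): v = (2.6/57.6)(255 − 365.8) + 8.8 = 3.80
anchor → Form B (Group B): y = (52.4/2.8)(3.80 − 9.3) + 405.4 = 302.5

302.5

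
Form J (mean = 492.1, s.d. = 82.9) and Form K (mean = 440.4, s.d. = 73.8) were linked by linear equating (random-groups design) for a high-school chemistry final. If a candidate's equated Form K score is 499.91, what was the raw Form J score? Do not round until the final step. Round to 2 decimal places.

558.95

Invert y = (SD_Y/SD_X)(x − M_X) + M_Y:
x = (SD_X/SD_Y)(y − M_Y) + M_X = (82.9/73.8)(499.91 − 440.4) + 492.1
x = 1.123306 × 59.510 + 492.1 = 558.95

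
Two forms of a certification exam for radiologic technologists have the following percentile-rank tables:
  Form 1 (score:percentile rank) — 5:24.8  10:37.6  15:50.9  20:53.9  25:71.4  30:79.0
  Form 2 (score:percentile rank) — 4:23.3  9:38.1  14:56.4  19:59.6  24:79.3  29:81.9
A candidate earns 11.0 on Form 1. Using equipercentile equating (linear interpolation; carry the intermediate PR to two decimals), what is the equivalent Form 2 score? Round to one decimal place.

9.6

PR of 11.0 on Form 1: 37.6 + (11.0 − 10)/(15 − 10) × (50.9 − 37.6) = 40.26
On Form 2, PR 40.26 falls between score 9 (PR 38.1) and 14 (PR 56.4).
Interpolate: 9 + (40.26 − 38.1)/(56.4 − 38.1) × (14 − 9) = 9.6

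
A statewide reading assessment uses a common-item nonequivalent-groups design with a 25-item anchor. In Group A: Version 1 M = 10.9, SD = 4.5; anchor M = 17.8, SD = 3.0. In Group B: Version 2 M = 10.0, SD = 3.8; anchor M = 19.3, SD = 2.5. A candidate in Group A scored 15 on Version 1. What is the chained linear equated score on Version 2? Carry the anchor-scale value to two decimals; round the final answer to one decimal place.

11.9

Version 1 → anchor (Group A): v = (3.0/4.5)(15 − 10.9) + 17.8 = 20.53
anchor → Version 2 (Group B): y = (3.8/2.5)(20.53 − 19.3) + 10.0 = 11.9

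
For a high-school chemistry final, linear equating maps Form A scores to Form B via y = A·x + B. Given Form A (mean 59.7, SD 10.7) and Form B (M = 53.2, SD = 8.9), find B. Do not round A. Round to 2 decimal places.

A = SD_Y / SD_X = 8.9 / 10.7 = 0.831776
B = M_Y − A·M_X = 53.2 − 0.831776 × 59.7 = 3.54

3.54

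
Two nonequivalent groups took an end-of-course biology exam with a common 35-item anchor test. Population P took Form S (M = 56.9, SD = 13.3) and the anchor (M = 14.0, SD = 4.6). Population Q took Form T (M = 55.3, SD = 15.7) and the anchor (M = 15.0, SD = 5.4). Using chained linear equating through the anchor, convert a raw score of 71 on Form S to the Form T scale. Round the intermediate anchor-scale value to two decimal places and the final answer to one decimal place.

Form S → anchor (Population P): v = (4.6/13.3)(71 − 56.9) + 14.0 = 18.88
anchor → Form T (Population Q): y = (15.7/5.4)(18.88 − 15.0) + 55.3 = 66.6

66.6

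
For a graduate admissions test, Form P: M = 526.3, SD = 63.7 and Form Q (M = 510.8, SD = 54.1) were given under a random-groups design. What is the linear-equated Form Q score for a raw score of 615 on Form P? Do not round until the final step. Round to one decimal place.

586.1

Linear equating: y = (SD_Y/SD_X)(x − M_X) + M_Y
y = (54.1/63.7)(615 − 526.3) + 510.8
y = 0.849294 × 88.7 + 510.8 = 75.3323 + 510.8 = 586.1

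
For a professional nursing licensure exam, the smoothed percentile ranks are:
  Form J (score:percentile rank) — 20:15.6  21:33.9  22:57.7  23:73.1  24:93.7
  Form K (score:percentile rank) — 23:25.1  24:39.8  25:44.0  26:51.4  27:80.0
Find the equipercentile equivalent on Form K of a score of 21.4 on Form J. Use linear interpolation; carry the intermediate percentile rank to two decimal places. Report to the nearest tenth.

24.9

PR of 21.4 on Form J: 33.9 + (21.4 − 21)/(22 − 21) × (57.7 − 33.9) = 43.42
On Form K, PR 43.42 falls between score 24 (PR 39.8) and 25 (PR 44.0).
Interpolate: 24 + (43.42 − 39.8)/(44.0 − 39.8) × (25 − 24) = 24.9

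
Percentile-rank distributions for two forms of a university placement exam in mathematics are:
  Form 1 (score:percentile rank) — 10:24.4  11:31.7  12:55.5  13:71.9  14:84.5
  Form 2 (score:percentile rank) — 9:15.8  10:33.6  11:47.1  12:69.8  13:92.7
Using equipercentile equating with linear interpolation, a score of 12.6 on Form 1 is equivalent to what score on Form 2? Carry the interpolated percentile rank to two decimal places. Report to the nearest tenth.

PR of 12.6 on Form 1: 55.5 + (12.6 − 12)/(13 − 12) × (71.9 − 55.5) = 65.34
On Form 2, PR 65.34 falls between score 11 (PR 47.1) and 12 (PR 69.8).
Interpolate: 11 + (65.34 − 47.1)/(69.8 − 47.1) × (12 − 11) = 11.8

11.8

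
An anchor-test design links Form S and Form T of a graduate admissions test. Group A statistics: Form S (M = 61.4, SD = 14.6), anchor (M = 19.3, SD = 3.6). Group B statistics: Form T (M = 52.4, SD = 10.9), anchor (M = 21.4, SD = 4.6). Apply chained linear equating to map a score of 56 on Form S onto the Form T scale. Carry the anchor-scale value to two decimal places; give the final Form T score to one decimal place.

Form S → anchor (Group A): v = (3.6/14.6)(56 − 61.4) + 19.3 = 17.97
anchor → Form T (Group B): y = (10.9/4.6)(17.97 − 21.4) + 52.4 = 44.3

44.3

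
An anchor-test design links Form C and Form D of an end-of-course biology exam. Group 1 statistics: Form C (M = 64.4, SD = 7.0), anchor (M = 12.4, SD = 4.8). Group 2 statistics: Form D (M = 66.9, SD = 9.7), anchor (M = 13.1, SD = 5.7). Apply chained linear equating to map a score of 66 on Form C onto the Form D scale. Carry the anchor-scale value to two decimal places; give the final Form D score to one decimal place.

Form C → anchor (Group 1): v = (4.8/7.0)(66 − 64.4) + 12.4 = 13.50
anchor → Form D (Group 2): y = (9.7/5.7)(13.50 − 13.1) + 66.9 = 67.6

67.6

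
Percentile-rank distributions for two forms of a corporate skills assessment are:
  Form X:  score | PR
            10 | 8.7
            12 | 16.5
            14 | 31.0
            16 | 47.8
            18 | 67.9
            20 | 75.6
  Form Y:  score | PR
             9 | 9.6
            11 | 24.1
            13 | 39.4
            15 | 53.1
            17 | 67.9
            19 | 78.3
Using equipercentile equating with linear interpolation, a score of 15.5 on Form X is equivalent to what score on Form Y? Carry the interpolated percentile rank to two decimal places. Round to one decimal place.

13.6

PR of 15.5 on Form X: 31.0 + (15.5 − 14)/(16 − 14) × (47.8 − 31.0) = 43.60
On Form Y, PR 43.60 falls between score 13 (PR 39.4) and 15 (PR 53.1).
Interpolate: 13 + (43.60 − 39.4)/(53.1 − 39.4) × (15 − 13) = 13.6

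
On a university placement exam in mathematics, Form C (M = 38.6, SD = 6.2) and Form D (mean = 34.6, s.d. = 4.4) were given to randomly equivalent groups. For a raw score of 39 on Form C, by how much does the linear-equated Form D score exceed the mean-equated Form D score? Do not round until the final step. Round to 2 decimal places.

Mean-equated: 39 + (34.6 − 38.6) = 35.00
Linear-equated: (4.4/6.2)(39 − 38.6) + 34.6 = 34.884
Difference = 34.884 − 35.00 = -0.12

-0.12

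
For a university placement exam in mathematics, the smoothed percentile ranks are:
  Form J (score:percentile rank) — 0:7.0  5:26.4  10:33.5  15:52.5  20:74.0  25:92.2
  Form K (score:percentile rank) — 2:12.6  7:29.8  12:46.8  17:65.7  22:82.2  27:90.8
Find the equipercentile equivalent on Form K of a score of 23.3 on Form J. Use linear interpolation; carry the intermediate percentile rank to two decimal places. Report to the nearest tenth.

PR of 23.3 on Form J: 74.0 + (23.3 − 20)/(25 − 20) × (92.2 − 74.0) = 86.01
On Form K, PR 86.01 falls between score 22 (PR 82.2) and 27 (PR 90.8).
Interpolate: 22 + (86.01 − 82.2)/(90.8 − 82.2) × (27 − 22) = 24.2

24.2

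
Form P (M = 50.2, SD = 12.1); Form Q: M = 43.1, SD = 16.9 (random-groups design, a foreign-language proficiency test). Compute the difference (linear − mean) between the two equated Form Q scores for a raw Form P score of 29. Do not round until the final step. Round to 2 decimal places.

Mean-equated: 29 + (43.1 − 50.2) = 21.90
Linear-equated: (16.9/12.1)(29 − 50.2) + 43.1 = 13.490
Difference = 13.490 − 21.90 = -8.41

-8.41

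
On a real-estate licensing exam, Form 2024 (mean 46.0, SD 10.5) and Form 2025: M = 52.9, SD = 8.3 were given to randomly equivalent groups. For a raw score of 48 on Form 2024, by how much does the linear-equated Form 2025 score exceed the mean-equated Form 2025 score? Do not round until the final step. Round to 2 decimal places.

-0.42

Mean-equated: 48 + (52.9 − 46.0) = 54.90
Linear-equated: (8.3/10.5)(48 − 46.0) + 52.9 = 54.481
Difference = 54.481 − 54.90 = -0.42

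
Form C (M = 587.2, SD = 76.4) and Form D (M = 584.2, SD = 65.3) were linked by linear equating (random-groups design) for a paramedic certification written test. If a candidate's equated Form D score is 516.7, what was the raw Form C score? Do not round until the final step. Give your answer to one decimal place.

508.2

Invert y = (SD_Y/SD_X)(x − M_X) + M_Y:
x = (SD_X/SD_Y)(y − M_Y) + M_X = (76.4/65.3)(516.7 − 584.2) + 587.2
x = 1.169985 × -67.500 + 587.2 = 508.2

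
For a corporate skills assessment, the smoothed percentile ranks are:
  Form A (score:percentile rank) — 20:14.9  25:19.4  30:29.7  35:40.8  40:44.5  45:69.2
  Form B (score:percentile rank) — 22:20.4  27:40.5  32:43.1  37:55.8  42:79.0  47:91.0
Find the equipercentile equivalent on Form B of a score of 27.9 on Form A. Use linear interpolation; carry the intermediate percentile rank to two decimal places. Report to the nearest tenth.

23.2

PR of 27.9 on Form A: 19.4 + (27.9 − 25)/(30 − 25) × (29.7 − 19.4) = 25.37
On Form B, PR 25.37 falls between score 22 (PR 20.4) and 27 (PR 40.5).
Interpolate: 22 + (25.37 − 20.4)/(40.5 − 20.4) × (27 − 22) = 23.2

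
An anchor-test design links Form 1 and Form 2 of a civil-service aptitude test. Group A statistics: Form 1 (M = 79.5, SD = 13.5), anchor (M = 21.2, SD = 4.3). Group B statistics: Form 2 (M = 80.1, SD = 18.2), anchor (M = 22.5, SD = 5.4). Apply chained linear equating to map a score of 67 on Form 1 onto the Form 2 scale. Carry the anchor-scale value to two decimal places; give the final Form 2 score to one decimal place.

Form 1 → anchor (Group A): v = (4.3/13.5)(67 − 79.5) + 21.2 = 17.22
anchor → Form 2 (Group B): y = (18.2/5.4)(17.22 − 22.5) + 80.1 = 62.3

62.3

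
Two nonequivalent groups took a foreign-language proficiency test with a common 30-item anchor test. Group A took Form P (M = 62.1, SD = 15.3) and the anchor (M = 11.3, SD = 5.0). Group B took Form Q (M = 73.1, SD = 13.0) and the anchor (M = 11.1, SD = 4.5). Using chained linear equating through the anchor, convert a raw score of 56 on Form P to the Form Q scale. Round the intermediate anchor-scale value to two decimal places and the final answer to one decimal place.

Form P → anchor (Group A): v = (5.0/15.3)(56 − 62.1) + 11.3 = 9.31
anchor → Form Q (Group B): y = (13.0/4.5)(9.31 − 11.1) + 73.1 = 67.9

67.9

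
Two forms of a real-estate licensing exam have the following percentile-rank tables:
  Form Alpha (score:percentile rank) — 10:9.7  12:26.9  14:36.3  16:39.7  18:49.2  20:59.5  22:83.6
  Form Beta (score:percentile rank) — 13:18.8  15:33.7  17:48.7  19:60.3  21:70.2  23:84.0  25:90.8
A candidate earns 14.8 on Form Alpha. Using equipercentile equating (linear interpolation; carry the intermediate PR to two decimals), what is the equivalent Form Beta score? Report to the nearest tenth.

PR of 14.8 on Form Alpha: 36.3 + (14.8 − 14)/(16 − 14) × (39.7 − 36.3) = 37.66
On Form Beta, PR 37.66 falls between score 15 (PR 33.7) and 17 (PR 48.7).
Interpolate: 15 + (37.66 − 33.7)/(48.7 − 33.7) × (17 − 15) = 15.5

15.5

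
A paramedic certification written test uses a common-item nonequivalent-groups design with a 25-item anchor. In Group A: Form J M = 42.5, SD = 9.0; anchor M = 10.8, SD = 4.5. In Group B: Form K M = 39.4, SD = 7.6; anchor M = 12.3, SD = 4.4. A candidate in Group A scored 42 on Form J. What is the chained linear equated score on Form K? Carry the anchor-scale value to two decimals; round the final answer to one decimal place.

Form J → anchor (Group A): v = (4.5/9.0)(42 − 42.5) + 10.8 = 10.55
anchor → Form K (Group B): y = (7.6/4.4)(10.55 − 12.3) + 39.4 = 36.4

36.4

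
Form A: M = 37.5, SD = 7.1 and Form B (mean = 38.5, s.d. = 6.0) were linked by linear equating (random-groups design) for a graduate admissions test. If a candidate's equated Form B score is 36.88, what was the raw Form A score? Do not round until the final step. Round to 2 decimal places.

Invert y = (SD_Y/SD_X)(x − M_X) + M_Y:
x = (SD_X/SD_Y)(y − M_Y) + M_X = (7.1/6.0)(36.88 − 38.5) + 37.5
x = 1.183333 × -1.620 + 37.5 = 35.58

35.58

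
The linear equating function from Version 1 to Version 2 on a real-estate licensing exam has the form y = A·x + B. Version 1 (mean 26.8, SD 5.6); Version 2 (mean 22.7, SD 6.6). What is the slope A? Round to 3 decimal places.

1.179

A = SD_Y / SD_X = 6.6 / 5.6 = 1.179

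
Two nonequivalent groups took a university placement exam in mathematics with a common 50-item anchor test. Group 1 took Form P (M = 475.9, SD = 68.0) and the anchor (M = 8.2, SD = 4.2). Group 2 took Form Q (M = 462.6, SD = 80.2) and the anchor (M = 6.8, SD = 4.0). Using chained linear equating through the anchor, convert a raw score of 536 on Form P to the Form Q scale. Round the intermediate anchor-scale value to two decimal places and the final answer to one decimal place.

565.1

Form P → anchor (Group 1): v = (4.2/68.0)(536 − 475.9) + 8.2 = 11.91
anchor → Form Q (Group 2): y = (80.2/4.0)(11.91 − 6.8) + 462.6 = 565.1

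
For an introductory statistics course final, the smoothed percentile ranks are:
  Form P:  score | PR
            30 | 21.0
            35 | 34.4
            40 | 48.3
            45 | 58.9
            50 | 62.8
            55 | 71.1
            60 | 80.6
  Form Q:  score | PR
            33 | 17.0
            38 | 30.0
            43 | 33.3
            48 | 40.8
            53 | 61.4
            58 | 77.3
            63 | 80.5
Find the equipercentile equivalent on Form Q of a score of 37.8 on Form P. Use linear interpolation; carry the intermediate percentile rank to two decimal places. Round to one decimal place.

48.3

PR of 37.8 on Form P: 34.4 + (37.8 − 35)/(40 − 35) × (48.3 − 34.4) = 42.18
On Form Q, PR 42.18 falls between score 48 (PR 40.8) and 53 (PR 61.4).
Interpolate: 48 + (42.18 − 40.8)/(61.4 − 40.8) × (53 − 48) = 48.3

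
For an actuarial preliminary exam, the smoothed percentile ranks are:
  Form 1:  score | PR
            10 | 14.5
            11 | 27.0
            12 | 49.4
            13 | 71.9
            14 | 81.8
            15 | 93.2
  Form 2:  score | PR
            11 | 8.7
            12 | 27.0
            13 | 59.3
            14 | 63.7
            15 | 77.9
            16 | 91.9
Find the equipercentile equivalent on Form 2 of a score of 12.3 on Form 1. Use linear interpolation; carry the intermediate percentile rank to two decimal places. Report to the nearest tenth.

12.9

PR of 12.3 on Form 1: 49.4 + (12.3 − 12)/(13 − 12) × (71.9 − 49.4) = 56.15
On Form 2, PR 56.15 falls between score 12 (PR 27.0) and 13 (PR 59.3).
Interpolate: 12 + (56.15 − 27.0)/(59.3 − 27.0) × (13 − 12) = 12.9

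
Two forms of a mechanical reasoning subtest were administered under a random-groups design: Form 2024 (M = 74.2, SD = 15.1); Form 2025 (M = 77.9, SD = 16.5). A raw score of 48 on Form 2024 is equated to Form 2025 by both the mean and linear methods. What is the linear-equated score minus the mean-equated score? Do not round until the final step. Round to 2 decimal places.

-2.43

Mean-equated: 48 + (77.9 − 74.2) = 51.70
Linear-equated: (16.5/15.1)(48 − 74.2) + 77.9 = 49.271
Difference = 49.271 − 51.70 = -2.43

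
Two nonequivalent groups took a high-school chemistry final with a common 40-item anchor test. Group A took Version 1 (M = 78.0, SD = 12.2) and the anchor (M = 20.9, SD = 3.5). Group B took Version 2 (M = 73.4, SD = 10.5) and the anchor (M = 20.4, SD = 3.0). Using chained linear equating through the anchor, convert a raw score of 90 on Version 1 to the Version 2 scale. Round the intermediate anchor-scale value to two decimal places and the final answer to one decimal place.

Version 1 → anchor (Group A): v = (3.5/12.2)(90 − 78.0) + 20.9 = 24.34
anchor → Version 2 (Group B): y = (10.5/3.0)(24.34 − 20.4) + 73.4 = 87.2

87.2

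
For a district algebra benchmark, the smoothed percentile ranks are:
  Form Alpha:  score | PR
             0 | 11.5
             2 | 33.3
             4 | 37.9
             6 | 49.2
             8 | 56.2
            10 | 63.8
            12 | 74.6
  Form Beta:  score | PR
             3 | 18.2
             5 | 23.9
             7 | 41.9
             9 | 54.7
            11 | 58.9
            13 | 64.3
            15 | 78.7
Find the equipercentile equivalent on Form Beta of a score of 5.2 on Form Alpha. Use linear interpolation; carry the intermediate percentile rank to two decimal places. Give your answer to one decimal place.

7.4

PR of 5.2 on Form Alpha: 37.9 + (5.2 − 4)/(6 − 4) × (49.2 − 37.9) = 44.68
On Form Beta, PR 44.68 falls between score 7 (PR 41.9) and 9 (PR 54.7).
Interpolate: 7 + (44.68 − 41.9)/(54.7 − 41.9) × (9 − 7) = 7.4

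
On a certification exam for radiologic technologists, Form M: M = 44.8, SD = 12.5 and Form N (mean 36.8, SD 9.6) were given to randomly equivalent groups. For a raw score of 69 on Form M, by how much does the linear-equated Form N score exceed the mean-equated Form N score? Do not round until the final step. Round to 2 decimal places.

Mean-equated: 69 + (36.8 − 44.8) = 61.00
Linear-equated: (9.6/12.5)(69 − 44.8) + 36.8 = 55.386
Difference = 55.386 − 61.00 = -5.61

-5.61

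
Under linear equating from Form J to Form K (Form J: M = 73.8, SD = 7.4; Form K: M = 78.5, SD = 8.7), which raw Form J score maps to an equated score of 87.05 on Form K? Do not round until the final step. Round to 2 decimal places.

81.07

Invert y = (SD_Y/SD_X)(x − M_X) + M_Y:
x = (SD_X/SD_Y)(y − M_Y) + M_X = (7.4/8.7)(87.05 − 78.5) + 73.8
x = 0.850575 × 8.550 + 73.8 = 81.07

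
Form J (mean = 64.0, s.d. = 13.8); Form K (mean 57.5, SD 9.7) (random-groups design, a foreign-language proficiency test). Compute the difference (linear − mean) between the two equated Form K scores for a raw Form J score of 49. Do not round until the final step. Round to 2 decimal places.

4.46

Mean-equated: 49 + (57.5 − 64.0) = 42.50
Linear-equated: (9.7/13.8)(49 − 64.0) + 57.5 = 46.957
Difference = 46.957 − 42.50 = 4.46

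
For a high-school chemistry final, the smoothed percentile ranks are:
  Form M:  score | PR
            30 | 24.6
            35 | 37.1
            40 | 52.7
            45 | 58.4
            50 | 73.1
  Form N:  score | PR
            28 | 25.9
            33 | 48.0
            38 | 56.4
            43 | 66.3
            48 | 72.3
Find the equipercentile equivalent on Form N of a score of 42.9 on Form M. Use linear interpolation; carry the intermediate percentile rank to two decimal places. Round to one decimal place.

PR of 42.9 on Form M: 52.7 + (42.9 − 40)/(45 − 40) × (58.4 − 52.7) = 56.01
On Form N, PR 56.01 falls between score 33 (PR 48.0) and 38 (PR 56.4).
Interpolate: 33 + (56.01 − 48.0)/(56.4 − 48.0) × (38 − 33) = 37.8

37.8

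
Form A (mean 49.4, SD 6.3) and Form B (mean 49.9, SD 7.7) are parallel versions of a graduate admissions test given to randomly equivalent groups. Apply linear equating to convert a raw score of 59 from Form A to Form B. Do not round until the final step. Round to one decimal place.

61.6

Linear equating: y = (SD_Y/SD_X)(x − M_X) + M_Y
y = (7.7/6.3)(59 − 49.4) + 49.9
y = 1.222222 × 9.6 + 49.9 = 11.7333 + 49.9 = 61.6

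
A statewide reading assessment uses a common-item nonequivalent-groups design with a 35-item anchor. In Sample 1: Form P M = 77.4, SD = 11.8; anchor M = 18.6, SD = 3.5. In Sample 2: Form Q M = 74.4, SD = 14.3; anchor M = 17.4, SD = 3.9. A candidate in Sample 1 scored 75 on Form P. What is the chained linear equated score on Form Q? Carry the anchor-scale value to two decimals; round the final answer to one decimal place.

76.2

Form P → anchor (Sample 1): v = (3.5/11.8)(75 − 77.4) + 18.6 = 17.89
anchor → Form Q (Sample 2): y = (14.3/3.9)(17.89 − 17.4) + 74.4 = 76.2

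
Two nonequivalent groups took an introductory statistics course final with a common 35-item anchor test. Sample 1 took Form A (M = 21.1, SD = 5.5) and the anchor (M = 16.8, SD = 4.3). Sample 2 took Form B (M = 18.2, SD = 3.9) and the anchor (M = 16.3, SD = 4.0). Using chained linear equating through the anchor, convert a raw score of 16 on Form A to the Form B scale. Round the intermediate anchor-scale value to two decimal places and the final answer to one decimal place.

14.8

Form A → anchor (Sample 1): v = (4.3/5.5)(16 − 21.1) + 16.8 = 12.81
anchor → Form B (Sample 2): y = (3.9/4.0)(12.81 − 16.3) + 18.2 = 14.8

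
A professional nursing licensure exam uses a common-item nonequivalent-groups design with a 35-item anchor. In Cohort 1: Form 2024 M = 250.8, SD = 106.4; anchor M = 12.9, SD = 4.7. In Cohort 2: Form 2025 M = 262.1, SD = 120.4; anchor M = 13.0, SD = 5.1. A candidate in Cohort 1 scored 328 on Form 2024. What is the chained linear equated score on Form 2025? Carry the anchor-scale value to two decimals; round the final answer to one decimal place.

Form 2024 → anchor (Cohort 1): v = (4.7/106.4)(328 − 250.8) + 12.9 = 16.31
anchor → Form 2025 (Cohort 2): y = (120.4/5.1)(16.31 − 13.0) + 262.1 = 340.2

340.2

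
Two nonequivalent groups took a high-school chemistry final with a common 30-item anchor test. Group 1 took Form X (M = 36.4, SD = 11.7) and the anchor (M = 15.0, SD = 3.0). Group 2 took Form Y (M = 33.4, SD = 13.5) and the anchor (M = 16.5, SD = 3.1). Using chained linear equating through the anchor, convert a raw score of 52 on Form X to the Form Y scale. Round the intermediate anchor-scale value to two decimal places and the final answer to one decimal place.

44.3

Form X → anchor (Group 1): v = (3.0/11.7)(52 − 36.4) + 15.0 = 19.00
anchor → Form Y (Group 2): y = (13.5/3.1)(19.00 − 16.5) + 33.4 = 44.3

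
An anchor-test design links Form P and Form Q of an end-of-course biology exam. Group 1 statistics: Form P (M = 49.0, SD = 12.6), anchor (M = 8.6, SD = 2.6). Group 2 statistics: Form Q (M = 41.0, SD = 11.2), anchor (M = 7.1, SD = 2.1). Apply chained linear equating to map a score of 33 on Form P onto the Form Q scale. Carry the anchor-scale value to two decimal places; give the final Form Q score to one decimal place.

31.4

Form P → anchor (Group 1): v = (2.6/12.6)(33 − 49.0) + 8.6 = 5.30
anchor → Form Q (Group 2): y = (11.2/2.1)(5.30 − 7.1) + 41.0 = 31.4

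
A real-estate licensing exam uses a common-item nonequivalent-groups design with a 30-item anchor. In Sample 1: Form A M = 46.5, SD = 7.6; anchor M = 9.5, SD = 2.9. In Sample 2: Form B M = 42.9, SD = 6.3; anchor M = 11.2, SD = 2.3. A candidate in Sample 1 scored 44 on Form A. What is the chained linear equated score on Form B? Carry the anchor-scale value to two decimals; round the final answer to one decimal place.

35.6

Form A → anchor (Sample 1): v = (2.9/7.6)(44 − 46.5) + 9.5 = 8.55
anchor → Form B (Sample 2): y = (6.3/2.3)(8.55 − 11.2) + 42.9 = 35.6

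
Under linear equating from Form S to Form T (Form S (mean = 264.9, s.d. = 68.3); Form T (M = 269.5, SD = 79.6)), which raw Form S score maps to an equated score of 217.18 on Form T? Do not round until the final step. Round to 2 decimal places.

220.01

Invert y = (SD_Y/SD_X)(x − M_X) + M_Y:
x = (SD_X/SD_Y)(y − M_Y) + M_X = (68.3/79.6)(217.18 − 269.5) + 264.9
x = 0.858040 × -52.320 + 264.9 = 220.01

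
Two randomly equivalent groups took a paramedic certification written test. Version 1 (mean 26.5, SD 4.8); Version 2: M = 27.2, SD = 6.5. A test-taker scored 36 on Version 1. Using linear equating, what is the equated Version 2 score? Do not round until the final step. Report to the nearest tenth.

Linear equating: y = (SD_Y/SD_X)(x − M_X) + M_Y
y = (6.5/4.8)(36 − 26.5) + 27.2
y = 1.354167 × 9.5 + 27.2 = 12.8646 + 27.2 = 40.1

40.1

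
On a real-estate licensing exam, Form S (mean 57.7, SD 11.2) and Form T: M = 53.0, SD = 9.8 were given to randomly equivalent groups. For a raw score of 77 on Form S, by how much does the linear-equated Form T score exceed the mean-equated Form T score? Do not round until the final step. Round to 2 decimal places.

-2.41

Mean-equated: 77 + (53.0 − 57.7) = 72.30
Linear-equated: (9.8/11.2)(77 − 57.7) + 53.0 = 69.888
Difference = 69.888 − 72.30 = -2.41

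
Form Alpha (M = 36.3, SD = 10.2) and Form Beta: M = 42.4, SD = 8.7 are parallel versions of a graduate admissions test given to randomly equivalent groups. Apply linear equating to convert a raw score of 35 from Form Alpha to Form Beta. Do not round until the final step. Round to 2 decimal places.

Linear equating: y = (SD_Y/SD_X)(x − M_X) + M_Y
y = (8.7/10.2)(35 − 36.3) + 42.4
y = 0.852941 × -1.3 + 42.4 = -1.1088 + 42.4 = 41.29

41.29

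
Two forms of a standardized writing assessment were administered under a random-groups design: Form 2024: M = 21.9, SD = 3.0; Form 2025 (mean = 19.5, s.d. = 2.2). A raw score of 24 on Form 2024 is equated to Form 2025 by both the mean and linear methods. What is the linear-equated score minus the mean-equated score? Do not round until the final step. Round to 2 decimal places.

-0.56

Mean-equated: 24 + (19.5 − 21.9) = 21.60
Linear-equated: (2.2/3.0)(24 − 21.9) + 19.5 = 21.040
Difference = 21.040 − 21.60 = -0.56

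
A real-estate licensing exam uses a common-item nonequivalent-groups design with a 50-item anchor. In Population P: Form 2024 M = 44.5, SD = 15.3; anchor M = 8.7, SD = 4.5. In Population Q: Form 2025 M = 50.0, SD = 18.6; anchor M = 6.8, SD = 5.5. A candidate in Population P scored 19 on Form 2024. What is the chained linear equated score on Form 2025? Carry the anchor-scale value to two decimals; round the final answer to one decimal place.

Form 2024 → anchor (Population P): v = (4.5/15.3)(19 − 44.5) + 8.7 = 1.20
anchor → Form 2025 (Population Q): y = (18.6/5.5)(1.20 − 6.8) + 50.0 = 31.1

31.1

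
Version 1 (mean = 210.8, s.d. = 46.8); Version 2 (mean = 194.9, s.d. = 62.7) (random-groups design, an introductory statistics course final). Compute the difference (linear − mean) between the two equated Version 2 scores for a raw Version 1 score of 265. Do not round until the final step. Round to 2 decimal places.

18.41

Mean-equated: 265 + (194.9 − 210.8) = 249.10
Linear-equated: (62.7/46.8)(265 − 210.8) + 194.9 = 267.514
Difference = 267.514 − 249.10 = 18.41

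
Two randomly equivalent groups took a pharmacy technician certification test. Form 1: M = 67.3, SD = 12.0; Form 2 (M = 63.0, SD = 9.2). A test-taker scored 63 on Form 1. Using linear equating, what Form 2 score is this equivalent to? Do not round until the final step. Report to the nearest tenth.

Linear equating: y = (SD_Y/SD_X)(x − M_X) + M_Y
y = (9.2/12.0)(63 − 67.3) + 63.0
y = 0.766667 × -4.3 + 63.0 = -3.2967 + 63.0 = 59.7

59.7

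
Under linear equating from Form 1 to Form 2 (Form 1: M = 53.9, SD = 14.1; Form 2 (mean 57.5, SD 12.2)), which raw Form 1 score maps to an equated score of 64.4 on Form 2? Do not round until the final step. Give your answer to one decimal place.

Invert y = (SD_Y/SD_X)(x − M_X) + M_Y:
x = (SD_X/SD_Y)(y − M_Y) + M_X = (14.1/12.2)(64.4 − 57.5) + 53.9
x = 1.155738 × 6.900 + 53.9 = 61.9

61.9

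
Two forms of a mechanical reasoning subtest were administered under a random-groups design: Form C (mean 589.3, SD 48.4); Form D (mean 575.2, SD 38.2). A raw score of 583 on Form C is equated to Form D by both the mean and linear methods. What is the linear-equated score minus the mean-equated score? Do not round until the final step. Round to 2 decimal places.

Mean-equated: 583 + (575.2 − 589.3) = 568.90
Linear-equated: (38.2/48.4)(583 − 589.3) + 575.2 = 570.228
Difference = 570.228 − 568.90 = 1.33

1.33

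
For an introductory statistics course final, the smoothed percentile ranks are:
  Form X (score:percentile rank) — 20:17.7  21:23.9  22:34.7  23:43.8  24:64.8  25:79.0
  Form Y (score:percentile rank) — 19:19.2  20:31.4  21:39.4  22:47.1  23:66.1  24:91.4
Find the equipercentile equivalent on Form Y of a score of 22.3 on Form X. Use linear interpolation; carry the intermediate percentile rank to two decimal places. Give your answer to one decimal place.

PR of 22.3 on Form X: 34.7 + (22.3 − 22)/(23 − 22) × (43.8 − 34.7) = 37.43
On Form Y, PR 37.43 falls between score 20 (PR 31.4) and 21 (PR 39.4).
Interpolate: 20 + (37.43 − 31.4)/(39.4 − 31.4) × (21 − 20) = 20.8

20.8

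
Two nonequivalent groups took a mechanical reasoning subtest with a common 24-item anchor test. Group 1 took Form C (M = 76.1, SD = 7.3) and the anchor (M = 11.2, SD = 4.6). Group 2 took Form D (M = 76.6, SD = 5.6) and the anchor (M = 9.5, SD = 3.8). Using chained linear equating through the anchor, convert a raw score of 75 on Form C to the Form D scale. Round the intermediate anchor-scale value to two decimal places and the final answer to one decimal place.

Form C → anchor (Group 1): v = (4.6/7.3)(75 − 76.1) + 11.2 = 10.51
anchor → Form D (Group 2): y = (5.6/3.8)(10.51 − 9.5) + 76.6 = 78.1

78.1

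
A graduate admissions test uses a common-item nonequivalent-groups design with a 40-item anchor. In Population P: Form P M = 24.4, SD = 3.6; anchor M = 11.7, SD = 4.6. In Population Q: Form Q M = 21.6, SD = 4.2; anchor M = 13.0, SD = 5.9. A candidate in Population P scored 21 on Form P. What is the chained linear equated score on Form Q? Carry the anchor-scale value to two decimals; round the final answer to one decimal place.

17.6

Form P → anchor (Population P): v = (4.6/3.6)(21 − 24.4) + 11.7 = 7.36
anchor → Form Q (Population Q): y = (4.2/5.9)(7.36 − 13.0) + 21.6 = 17.6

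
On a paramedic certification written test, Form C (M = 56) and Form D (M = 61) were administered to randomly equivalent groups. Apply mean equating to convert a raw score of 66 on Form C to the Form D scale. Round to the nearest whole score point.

71

Mean equating: y = x + (M_Y − M_X) = 66 + (61 − 56) = 71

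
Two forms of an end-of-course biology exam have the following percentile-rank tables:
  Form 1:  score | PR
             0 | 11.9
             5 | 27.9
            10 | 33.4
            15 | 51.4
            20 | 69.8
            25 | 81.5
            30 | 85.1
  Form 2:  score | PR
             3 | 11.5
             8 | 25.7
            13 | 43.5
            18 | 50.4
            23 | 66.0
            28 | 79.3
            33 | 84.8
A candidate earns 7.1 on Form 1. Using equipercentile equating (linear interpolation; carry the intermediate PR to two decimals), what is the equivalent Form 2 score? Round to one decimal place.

9.3

PR of 7.1 on Form 1: 27.9 + (7.1 − 5)/(10 − 5) × (33.4 − 27.9) = 30.21
On Form 2, PR 30.21 falls between score 8 (PR 25.7) and 13 (PR 43.5).
Interpolate: 8 + (30.21 − 25.7)/(43.5 − 25.7) × (13 − 8) = 9.3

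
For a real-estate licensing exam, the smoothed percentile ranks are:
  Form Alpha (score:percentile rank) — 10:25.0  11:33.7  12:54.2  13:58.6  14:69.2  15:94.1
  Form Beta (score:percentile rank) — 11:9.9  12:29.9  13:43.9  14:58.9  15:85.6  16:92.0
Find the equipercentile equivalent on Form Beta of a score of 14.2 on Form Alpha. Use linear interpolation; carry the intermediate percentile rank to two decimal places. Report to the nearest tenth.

PR of 14.2 on Form Alpha: 69.2 + (14.2 − 14)/(15 − 14) × (94.1 − 69.2) = 74.18
On Form Beta, PR 74.18 falls between score 14 (PR 58.9) and 15 (PR 85.6).
Interpolate: 14 + (74.18 − 58.9)/(85.6 − 58.9) × (15 − 14) = 14.6

14.6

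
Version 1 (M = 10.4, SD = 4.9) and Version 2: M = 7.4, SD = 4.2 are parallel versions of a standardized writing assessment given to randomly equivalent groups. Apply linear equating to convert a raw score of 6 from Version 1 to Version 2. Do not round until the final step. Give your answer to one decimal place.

3.6

Linear equating: y = (SD_Y/SD_X)(x − M_X) + M_Y
y = (4.2/4.9)(6 − 10.4) + 7.4
y = 0.857143 × -4.4 + 7.4 = -3.7714 + 7.4 = 3.6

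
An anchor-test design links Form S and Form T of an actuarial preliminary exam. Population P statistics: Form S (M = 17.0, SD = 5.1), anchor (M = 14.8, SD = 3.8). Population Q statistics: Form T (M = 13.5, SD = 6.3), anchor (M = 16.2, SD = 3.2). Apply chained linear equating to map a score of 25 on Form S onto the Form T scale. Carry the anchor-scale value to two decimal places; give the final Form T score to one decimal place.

22.5

Form S → anchor (Population P): v = (3.8/5.1)(25 − 17.0) + 14.8 = 20.76
anchor → Form T (Population Q): y = (6.3/3.2)(20.76 − 16.2) + 13.5 = 22.5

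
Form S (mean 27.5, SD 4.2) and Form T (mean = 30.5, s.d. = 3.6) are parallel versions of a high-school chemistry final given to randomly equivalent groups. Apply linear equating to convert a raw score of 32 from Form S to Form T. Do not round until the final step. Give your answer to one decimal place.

Linear equating: y = (SD_Y/SD_X)(x − M_X) + M_Y
y = (3.6/4.2)(32 − 27.5) + 30.5
y = 0.857143 × 4.5 + 30.5 = 3.8571 + 30.5 = 34.4

34.4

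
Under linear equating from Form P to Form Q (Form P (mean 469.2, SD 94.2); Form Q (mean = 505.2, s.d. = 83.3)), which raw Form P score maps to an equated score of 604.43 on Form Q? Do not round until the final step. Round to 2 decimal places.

Invert y = (SD_Y/SD_X)(x − M_X) + M_Y:
x = (SD_X/SD_Y)(y − M_Y) + M_X = (94.2/83.3)(604.43 − 505.2) + 469.2
x = 1.130852 × 99.230 + 469.2 = 581.41

581.41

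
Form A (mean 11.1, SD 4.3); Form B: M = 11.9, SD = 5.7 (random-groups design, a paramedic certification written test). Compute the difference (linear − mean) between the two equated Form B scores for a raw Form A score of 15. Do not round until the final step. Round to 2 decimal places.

1.27

Mean-equated: 15 + (11.9 − 11.1) = 15.80
Linear-equated: (5.7/4.3)(15 − 11.1) + 11.9 = 17.070
Difference = 17.070 − 15.80 = 1.27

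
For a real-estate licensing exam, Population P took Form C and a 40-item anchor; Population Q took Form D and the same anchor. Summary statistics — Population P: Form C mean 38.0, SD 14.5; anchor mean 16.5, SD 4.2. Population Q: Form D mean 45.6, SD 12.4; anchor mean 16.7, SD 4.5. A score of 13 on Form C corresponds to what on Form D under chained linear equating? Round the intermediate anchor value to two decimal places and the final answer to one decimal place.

25.1

Form C → anchor (Population P): v = (4.2/14.5)(13 − 38.0) + 16.5 = 9.26
anchor → Form D (Population Q): y = (12.4/4.5)(9.26 − 16.7) + 45.6 = 25.1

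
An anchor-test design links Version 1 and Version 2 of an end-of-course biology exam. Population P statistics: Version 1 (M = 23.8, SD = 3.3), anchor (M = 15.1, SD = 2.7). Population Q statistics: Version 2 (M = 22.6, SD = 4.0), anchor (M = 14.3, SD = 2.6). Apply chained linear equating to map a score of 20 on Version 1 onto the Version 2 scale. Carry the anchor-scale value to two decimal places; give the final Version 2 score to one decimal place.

19.0

Version 1 → anchor (Population P): v = (2.7/3.3)(20 − 23.8) + 15.1 = 11.99
anchor → Version 2 (Population Q): y = (4.0/2.6)(11.99 − 14.3) + 22.6 = 19.0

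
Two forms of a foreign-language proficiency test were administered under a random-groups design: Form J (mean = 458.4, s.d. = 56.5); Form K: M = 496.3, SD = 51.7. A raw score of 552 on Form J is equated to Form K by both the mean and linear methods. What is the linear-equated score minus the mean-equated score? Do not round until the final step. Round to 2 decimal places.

-7.95

Mean-equated: 552 + (496.3 − 458.4) = 589.90
Linear-equated: (51.7/56.5)(552 − 458.4) + 496.3 = 581.948
Difference = 581.948 − 589.90 = -7.95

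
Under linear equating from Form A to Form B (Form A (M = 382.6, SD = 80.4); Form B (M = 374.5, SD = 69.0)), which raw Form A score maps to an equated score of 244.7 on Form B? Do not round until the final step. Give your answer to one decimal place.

Invert y = (SD_Y/SD_X)(x − M_X) + M_Y:
x = (SD_X/SD_Y)(y − M_Y) + M_X = (80.4/69.0)(244.7 − 374.5) + 382.6
x = 1.165217 × -129.800 + 382.6 = 231.4

231.4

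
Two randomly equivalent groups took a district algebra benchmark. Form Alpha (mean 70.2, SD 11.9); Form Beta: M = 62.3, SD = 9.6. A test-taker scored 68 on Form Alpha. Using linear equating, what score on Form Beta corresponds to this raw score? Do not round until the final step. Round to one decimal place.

Linear equating: y = (SD_Y/SD_X)(x − M_X) + M_Y
y = (9.6/11.9)(68 − 70.2) + 62.3
y = 0.806723 × -2.2 + 62.3 = -1.7748 + 62.3 = 60.5

60.5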